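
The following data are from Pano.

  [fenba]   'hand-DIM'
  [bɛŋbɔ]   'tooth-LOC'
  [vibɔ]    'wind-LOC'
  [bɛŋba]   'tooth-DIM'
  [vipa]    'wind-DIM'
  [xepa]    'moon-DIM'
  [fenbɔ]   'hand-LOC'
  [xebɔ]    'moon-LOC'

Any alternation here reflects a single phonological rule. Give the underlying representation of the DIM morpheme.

The DIM suffix surfaces as [-ba] and [-pa], depending on the final segment of the stem.
By contrast the LOC suffix keeps its initial [b] throughout — that segment must be underlying.
The DIM suffix is therefore /-pa/ underlyingly, with post-nasal voicing: voiceless stops become voiced after a nasal.

/-pa/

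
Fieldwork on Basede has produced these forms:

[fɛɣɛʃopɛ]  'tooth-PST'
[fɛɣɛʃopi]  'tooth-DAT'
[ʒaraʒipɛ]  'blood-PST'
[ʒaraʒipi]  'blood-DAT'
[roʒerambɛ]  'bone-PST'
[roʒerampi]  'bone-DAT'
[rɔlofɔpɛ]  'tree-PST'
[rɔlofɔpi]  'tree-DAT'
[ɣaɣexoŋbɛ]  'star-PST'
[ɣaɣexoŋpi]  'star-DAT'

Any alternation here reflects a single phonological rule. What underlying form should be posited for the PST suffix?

/-bɛ/

The PST suffix surfaces as [-bɛ] and [-pɛ], depending on the final segment of the stem.
By contrast the DAT suffix keeps its initial [p] throughout — that segment must be underlying.
So the underlying form is /-bɛ/, and voiced stops become voiceless after a vowel.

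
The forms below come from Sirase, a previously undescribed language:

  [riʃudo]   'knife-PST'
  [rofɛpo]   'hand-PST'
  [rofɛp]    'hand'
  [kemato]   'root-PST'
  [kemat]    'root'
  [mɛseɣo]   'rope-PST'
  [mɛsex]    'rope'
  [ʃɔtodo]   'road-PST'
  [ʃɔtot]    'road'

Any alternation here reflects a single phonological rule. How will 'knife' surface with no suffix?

In [ʃɔtodo] and [ʃɔtot] the final segment of 'road' alternates: [d] ~ [t].
Compare 'root', with invariant [t] in [kemato] and [kemat]: an analysis with underlying /t/ and a rule producing [d] before the PST suffix would wrongly predict alternation here too.
Therefore /d/ is basic and [t] is derived by word-final obstruent devoicing (voiced obstruents become voiceless word-finally).
The one attested form of 'knife', [riʃudo], shows underlying /riʃud/. Applying the same rule word-finally gives [riʃut].

[riʃut]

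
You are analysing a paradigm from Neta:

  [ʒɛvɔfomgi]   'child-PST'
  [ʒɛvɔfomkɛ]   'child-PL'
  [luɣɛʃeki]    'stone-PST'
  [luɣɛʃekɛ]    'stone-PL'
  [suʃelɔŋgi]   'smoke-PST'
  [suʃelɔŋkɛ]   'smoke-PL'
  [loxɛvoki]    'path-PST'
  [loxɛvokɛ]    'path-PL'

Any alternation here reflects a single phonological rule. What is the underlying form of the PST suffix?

The PST morpheme has two allomorphs, [-gi] and [-ki].
The PL suffix, which begins with [k], is invariant after every stem; so [k] is not altered by any rule here.
So the underlying form is /-gi/, and voiced stops become voiceless after a vowel.

/-gi/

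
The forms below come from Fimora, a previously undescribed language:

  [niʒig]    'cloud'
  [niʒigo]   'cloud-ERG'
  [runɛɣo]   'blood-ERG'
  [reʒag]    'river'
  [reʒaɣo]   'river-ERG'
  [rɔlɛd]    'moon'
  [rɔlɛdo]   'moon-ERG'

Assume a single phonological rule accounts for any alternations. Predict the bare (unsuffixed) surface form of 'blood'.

[runɛg]

'river' shows [g] ~ [ɣ] at the end of the stem ([reʒag] vs [reʒaɣo]).
But 'cloud' keeps [g] in both environments ([niʒig], [niʒigo]), so there is no rule changing /g/ to [ɣ] before the ERG suffix.
Therefore /ɣ/ is basic and [g] is derived by word-final hardening (voiced fricatives become stops word-finally).
From [runɛɣo] the stem 'blood' is /runɛɣ/; word-finally this yields [runɛg].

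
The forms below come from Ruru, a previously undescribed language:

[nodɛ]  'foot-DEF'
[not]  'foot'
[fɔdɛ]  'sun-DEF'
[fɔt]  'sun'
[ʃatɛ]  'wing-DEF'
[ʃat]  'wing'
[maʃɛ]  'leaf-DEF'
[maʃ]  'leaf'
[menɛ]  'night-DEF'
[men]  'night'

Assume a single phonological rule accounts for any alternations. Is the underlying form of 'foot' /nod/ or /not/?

In [nodɛ] and [not] the final segment of 'foot' alternates: [d] ~ [t].
The stem 'wing' ([ʃatɛ], [ʃat]) shows [t] unchanged in both environments, so [t] cannot be basic with [d] derived before the DEF suffix.
So /d/ is underlying, and a rule of word-final obstruent devoicing — voiced obstruents become voiceless word-finally — gives [t].

/nod/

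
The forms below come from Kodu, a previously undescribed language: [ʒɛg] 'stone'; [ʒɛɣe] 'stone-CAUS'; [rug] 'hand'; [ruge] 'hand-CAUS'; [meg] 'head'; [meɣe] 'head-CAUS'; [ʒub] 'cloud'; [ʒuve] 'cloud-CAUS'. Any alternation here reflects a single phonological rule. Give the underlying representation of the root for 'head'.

/meɣ/

'head' shows [g] ~ [ɣ] at the end of the stem ([meg] vs [meɣe]).
If /g/ were underlying and a rule turned it into [ɣ] before the CAUS suffix, 'hand' would also alternate; but it has [g] in both [rug] and [ruge].
So /ɣ/ is underlying, and a rule of word-final hardening — voiced fricatives become stops word-finally — gives [g].
The underlying form of 'head' is therefore /meɣ/.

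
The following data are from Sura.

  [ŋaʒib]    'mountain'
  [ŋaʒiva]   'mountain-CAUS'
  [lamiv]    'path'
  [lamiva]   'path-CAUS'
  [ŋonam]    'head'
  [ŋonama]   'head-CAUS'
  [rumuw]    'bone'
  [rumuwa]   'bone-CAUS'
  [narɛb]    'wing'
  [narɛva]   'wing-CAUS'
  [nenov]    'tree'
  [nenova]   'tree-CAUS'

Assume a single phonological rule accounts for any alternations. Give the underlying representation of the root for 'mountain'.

/ŋaʒib/

'mountain' shows [b] ~ [v] at the end of the stem ([ŋaʒib] vs [ŋaʒiva]).
Compare 'tree', with invariant [v] in [nenov] and [nenova]: an analysis with underlying /v/ and a rule producing [b] in isolation would wrongly predict alternation here too.
The alternation reflects intervocalic spirantization: voiced stops become fricatives between vowels. /b/ is underlying.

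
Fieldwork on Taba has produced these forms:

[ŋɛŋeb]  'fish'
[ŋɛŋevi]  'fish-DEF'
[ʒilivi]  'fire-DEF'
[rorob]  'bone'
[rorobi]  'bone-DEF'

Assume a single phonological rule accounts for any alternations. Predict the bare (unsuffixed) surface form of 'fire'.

[ʒilib]

In [ŋɛŋeb] and [ŋɛŋevi] the final segment of 'fish' alternates: [b] ~ [v].
Compare 'bone', with invariant [b] in [rorob] and [rorobi]: an analysis with underlying /b/ and a rule producing [v] before the DEF suffix would wrongly predict alternation here too.
So /v/ is underlying, and a rule of word-final hardening — voiced fricatives become stops word-finally — gives [b].
From [ʒilivi] the stem 'fire' is /ʒiliv/; word-finally this yields [ʒilib].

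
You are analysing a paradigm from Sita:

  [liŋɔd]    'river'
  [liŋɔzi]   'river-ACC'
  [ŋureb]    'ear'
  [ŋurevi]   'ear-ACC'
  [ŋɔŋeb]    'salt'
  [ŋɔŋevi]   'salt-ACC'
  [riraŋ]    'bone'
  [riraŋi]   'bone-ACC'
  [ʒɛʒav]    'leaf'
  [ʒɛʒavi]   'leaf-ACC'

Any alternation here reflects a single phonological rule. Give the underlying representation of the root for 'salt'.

The stem for 'salt' ends in [b] in [ŋɔŋeb] but [v] in [ŋɔŋevi].
Compare 'leaf', with invariant [v] in [ʒɛʒav] and [ʒɛʒavi]: an analysis with underlying /v/ and a rule producing [b] in isolation would wrongly predict alternation here too.
So /b/ is underlying, and a rule of intervocalic spirantization — voiced stops become fricatives between vowels — gives [v].
Hence 'salt' is /ŋɔŋeb/ underlyingly.

/ŋɔŋeb/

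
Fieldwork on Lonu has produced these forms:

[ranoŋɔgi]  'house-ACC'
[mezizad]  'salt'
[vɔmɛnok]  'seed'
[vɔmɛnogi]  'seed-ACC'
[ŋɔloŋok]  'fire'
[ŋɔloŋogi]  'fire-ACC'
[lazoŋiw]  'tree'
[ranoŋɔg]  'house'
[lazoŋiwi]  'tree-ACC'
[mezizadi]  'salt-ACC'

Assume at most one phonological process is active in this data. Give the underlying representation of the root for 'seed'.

The root 'seed' surfaces as [vɔmɛnok] and [vɔmɛnogi], with a stem-final [k] ~ [g] alternation.
But 'house' keeps [g] in both environments ([ranoŋɔg], [ranoŋɔgi]), so there is no rule changing /g/ to [k] in isolation.
The underlying segment must be /k/; voiceless stops become voiced between vowels, yielding [g] there.
The underlying form of 'seed' is therefore /vɔmɛnok/.

/vɔmɛnok/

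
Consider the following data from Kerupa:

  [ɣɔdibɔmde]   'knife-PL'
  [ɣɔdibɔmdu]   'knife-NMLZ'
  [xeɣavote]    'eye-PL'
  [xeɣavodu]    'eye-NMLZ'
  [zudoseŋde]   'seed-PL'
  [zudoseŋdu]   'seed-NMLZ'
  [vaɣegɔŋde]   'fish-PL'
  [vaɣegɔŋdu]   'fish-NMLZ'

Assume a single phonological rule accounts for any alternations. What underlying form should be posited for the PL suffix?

The PL suffix surfaces as [-de] and [-te], depending on the final segment of the stem.
By contrast the NMLZ suffix keeps its initial [d] throughout — that segment must be underlying.
The PL suffix is therefore /-te/ underlyingly, with post-nasal voicing: voiceless stops become voiced after a nasal.

/-te/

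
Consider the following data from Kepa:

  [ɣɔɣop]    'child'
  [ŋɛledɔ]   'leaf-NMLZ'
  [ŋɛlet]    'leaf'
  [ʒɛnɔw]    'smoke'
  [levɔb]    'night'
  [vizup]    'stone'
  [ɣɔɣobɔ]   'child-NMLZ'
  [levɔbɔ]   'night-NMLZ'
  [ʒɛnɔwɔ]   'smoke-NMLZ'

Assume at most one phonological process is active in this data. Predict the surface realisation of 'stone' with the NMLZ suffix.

In [ɣɔɣobɔ] and [ɣɔɣop] the final segment of 'child' alternates: [b] ~ [p].
Compare 'night', with invariant [b] in [levɔbɔ] and [levɔb]: an analysis with underlying /b/ and a rule producing [p] in isolation would wrongly predict alternation here too.
The underlying segment must be /p/; voiceless stops become voiced between vowels, yielding [b] there.
The one attested form of 'stone', [vizup], shows underlying /vizup/. Applying the same rule between vowels gives [vizubɔ].

[vizubɔ]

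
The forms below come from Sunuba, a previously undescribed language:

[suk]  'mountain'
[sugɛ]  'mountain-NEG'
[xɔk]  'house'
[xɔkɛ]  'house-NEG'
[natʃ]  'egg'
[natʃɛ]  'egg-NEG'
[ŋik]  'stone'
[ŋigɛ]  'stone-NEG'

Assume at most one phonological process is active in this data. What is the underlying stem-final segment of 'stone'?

/g/

'stone' shows [k] ~ [g] at the end of the stem ([ŋik] vs [ŋigɛ]).
But 'house' keeps [k] in both environments ([xɔk], [xɔkɛ]), so there is no rule changing /k/ to [g] before the NEG suffix.
The underlying segment must be /g/; voiced obstruents become voiceless word-finally, yielding [k] there.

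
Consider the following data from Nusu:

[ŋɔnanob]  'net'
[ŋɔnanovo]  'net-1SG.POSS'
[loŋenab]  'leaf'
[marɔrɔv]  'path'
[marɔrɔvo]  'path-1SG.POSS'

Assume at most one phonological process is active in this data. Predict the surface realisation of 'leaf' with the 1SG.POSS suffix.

[loŋenavo]

The root 'net' surfaces as [ŋɔnanob] and [ŋɔnanovo], with a stem-final [b] ~ [v] alternation.
Compare 'path', with invariant [v] in [marɔrɔv] and [marɔrɔvo]: an analysis with underlying /v/ and a rule producing [b] in isolation would wrongly predict alternation here too.
The alternation reflects intervocalic spirantization: voiced stops become fricatives between vowels. /b/ is underlying.
From [loŋenab] the stem 'leaf' is /loŋenab/; between vowels this yields [loŋenavo].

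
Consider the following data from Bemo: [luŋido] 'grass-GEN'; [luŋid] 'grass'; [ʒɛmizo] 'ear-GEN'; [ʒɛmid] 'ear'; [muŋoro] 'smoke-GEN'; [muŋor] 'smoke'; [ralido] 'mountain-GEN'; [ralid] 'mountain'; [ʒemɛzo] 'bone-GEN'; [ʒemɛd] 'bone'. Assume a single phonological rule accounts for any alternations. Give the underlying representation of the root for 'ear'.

/ʒɛmiz/

The stem for 'ear' ends in [z] in [ʒɛmizo] but [d] in [ʒɛmid].
The stem 'grass' ([luŋido], [luŋid]) shows [d] unchanged in both environments, so [d] cannot be basic with [z] derived before the GEN suffix.
The underlying segment must be /z/; voiced fricatives become stops word-finally, yielding [d] there.
The underlying form of 'ear' is therefore /ʒɛmiz/.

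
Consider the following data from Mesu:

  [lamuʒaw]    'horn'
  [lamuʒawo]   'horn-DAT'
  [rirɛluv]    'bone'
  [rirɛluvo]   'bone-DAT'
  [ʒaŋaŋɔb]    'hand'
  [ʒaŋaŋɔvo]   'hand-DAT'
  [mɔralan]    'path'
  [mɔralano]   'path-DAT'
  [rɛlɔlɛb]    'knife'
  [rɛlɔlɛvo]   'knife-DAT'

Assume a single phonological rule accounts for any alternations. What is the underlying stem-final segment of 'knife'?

/b/

'knife' shows [b] ~ [v] at the end of the stem ([rɛlɔlɛb] vs [rɛlɔlɛvo]).
Compare 'bone', with invariant [v] in [rirɛluv] and [rirɛluvo]: an analysis with underlying /v/ and a rule producing [b] in isolation would wrongly predict alternation here too.
The alternation reflects intervocalic spirantization: voiced stops become fricatives between vowels. /b/ is underlying.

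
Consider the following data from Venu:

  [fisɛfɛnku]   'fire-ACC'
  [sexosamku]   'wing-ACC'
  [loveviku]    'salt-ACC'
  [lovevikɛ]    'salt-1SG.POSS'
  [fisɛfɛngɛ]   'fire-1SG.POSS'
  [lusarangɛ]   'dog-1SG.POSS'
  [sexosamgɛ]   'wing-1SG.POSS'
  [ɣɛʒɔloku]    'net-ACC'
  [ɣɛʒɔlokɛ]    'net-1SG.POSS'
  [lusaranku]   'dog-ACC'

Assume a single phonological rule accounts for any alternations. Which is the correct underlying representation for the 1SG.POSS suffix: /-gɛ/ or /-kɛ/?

The 1SG.POSS morpheme has two allomorphs, [-gɛ] and [-kɛ].
The ACC suffix, which begins with [k], is invariant after every stem; so [k] is not altered by any rule here.
So the underlying form is /-gɛ/, and voiced stops become voiceless after a vowel.

/-gɛ/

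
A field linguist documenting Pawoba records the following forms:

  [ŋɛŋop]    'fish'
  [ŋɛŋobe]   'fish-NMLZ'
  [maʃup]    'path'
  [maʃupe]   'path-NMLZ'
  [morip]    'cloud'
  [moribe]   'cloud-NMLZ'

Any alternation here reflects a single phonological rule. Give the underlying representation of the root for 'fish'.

/ŋɛŋob/

'fish' shows [p] ~ [b] at the end of the stem ([ŋɛŋop] vs [ŋɛŋobe]).
The stem 'path' ([maʃup], [maʃupe]) shows [p] unchanged in both environments, so [p] cannot be basic with [b] derived before the NMLZ suffix.
The underlying segment must be /b/; voiced obstruents become voiceless word-finally, yielding [p] there.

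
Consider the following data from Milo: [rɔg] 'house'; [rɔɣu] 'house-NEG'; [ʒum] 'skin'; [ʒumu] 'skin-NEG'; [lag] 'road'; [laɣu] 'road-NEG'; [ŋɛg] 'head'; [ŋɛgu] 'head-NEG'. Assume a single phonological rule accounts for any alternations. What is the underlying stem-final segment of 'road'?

'road' shows [g] ~ [ɣ] at the end of the stem ([lag] vs [laɣu]).
The stem 'head' ([ŋɛg], [ŋɛgu]) shows [g] unchanged in both environments, so [g] cannot be basic with [ɣ] derived before the NEG suffix.
The underlying segment must be /ɣ/; voiced fricatives become stops word-finally, yielding [g] there.

/ɣ/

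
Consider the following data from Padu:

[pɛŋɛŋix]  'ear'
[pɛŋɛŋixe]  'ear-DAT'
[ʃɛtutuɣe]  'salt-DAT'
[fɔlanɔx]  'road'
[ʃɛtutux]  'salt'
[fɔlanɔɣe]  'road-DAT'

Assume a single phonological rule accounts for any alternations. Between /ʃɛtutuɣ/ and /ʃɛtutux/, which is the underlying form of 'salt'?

/ʃɛtutuɣ/

The root 'salt' surfaces as [ʃɛtutuɣe] and [ʃɛtutux], with a stem-final [ɣ] ~ [x] alternation.
But 'ear' keeps [x] in both environments ([pɛŋɛŋixe], [pɛŋɛŋix]), so there is no rule changing /x/ to [ɣ] before the DAT suffix.
The underlying segment must be /ɣ/; voiced obstruents become voiceless word-finally, yielding [x] there.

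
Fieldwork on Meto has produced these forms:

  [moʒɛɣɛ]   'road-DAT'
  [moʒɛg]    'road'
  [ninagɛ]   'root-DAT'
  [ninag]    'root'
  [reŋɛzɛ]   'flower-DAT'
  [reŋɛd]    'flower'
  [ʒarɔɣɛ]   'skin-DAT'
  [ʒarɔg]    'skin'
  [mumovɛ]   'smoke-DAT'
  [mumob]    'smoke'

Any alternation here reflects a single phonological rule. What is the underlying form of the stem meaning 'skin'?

The root 'skin' surfaces as [ʒarɔɣɛ] and [ʒarɔg], with a stem-final [ɣ] ~ [g] alternation.
But 'root' keeps [g] in both environments ([ninagɛ], [ninag]), so there is no rule changing /g/ to [ɣ] before the DAT suffix.
Therefore /ɣ/ is basic and [g] is derived by word-final hardening (voiced fricatives become stops word-finally).
The underlying form of 'skin' is therefore /ʒarɔɣ/.

/ʒarɔɣ/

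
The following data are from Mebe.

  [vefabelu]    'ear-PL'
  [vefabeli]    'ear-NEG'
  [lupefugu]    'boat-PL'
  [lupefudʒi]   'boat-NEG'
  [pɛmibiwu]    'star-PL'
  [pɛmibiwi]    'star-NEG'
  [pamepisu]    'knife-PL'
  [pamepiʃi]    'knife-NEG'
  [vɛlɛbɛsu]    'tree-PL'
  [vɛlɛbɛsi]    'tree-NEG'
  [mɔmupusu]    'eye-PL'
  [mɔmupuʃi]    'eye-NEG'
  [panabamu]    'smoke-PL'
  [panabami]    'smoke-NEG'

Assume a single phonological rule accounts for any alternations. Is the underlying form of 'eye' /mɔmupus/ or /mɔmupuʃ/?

/mɔmupuʃ/

The stem for 'eye' ends in [s] in [mɔmupusu] but [ʃ] in [mɔmupuʃi].
If /s/ were underlying and a rule turned it into [ʃ] before the NEG suffix, 'tree' would also alternate; but it has [s] in both [vɛlɛbɛsu] and [vɛlɛbɛsi].
The underlying segment must be /ʃ/; palato-alveolar /dʒ/ and /ʃ/ become [g] and [s] when no front vowel follows, yielding [s] there.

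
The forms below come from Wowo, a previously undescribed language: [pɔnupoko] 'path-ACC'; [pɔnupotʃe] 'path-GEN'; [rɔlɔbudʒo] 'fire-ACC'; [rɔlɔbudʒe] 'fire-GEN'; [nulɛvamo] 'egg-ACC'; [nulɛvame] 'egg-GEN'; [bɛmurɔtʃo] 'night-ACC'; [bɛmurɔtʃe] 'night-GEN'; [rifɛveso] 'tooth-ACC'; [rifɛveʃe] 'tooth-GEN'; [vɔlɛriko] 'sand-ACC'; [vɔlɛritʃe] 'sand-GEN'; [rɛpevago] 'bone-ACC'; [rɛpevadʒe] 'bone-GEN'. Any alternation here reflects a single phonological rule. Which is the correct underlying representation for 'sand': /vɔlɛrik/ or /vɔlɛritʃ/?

/vɔlɛrik/

'sand' shows [k] ~ [tʃ] at the end of the stem ([vɔlɛriko] vs [vɔlɛritʃe]).
The stem 'night' ([bɛmurɔtʃo], [bɛmurɔtʃe]) shows [tʃ] unchanged in both environments, so [tʃ] cannot be basic with [k] derived before the ACC suffix.
The alternation reflects palatalization before a front vowel: /k/, /g/ and /s/ become palato-alveolar [tʃ], [dʒ] and [ʃ] before a front vowel. /k/ is underlying.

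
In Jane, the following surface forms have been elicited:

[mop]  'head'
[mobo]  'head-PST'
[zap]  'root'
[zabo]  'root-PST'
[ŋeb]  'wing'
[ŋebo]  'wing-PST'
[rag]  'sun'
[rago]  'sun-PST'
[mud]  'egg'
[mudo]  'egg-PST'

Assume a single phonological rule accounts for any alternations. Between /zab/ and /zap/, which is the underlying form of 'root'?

The stem for 'root' ends in [p] in [zap] but [b] in [zabo].
If /b/ were underlying and a rule turned it into [p] in isolation, 'wing' would also alternate; but it has [b] in both [ŋeb] and [ŋebo].
So /p/ is underlying, and a rule of intervocalic voicing — voiceless stops become voiced between vowels — gives [b].

/zap/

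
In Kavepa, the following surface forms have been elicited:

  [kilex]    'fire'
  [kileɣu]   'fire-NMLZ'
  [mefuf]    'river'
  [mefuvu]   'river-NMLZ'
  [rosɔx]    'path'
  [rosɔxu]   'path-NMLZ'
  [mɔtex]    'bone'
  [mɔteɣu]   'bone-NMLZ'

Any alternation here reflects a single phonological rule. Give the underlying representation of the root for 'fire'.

/kileɣ/

'fire' shows [x] ~ [ɣ] at the end of the stem ([kilex] vs [kileɣu]).
If /x/ were underlying and a rule turned it into [ɣ] before the NMLZ suffix, 'path' would also alternate; but it has [x] in both [rosɔx] and [rosɔxu].
So /ɣ/ is underlying, and a rule of word-final obstruent devoicing — voiced obstruents become voiceless word-finally — gives [x].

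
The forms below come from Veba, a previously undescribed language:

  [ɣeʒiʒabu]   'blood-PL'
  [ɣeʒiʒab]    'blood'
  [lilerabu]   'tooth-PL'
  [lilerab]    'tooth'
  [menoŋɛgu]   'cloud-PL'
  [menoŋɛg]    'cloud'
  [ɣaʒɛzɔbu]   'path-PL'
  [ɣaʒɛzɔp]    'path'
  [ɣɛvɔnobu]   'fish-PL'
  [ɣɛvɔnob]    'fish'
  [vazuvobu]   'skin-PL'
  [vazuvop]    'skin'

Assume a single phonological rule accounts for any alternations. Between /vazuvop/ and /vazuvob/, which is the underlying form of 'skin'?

'skin' shows [b] ~ [p] at the end of the stem ([vazuvobu] vs [vazuvop]).
The stem 'fish' ([ɣɛvɔnobu], [ɣɛvɔnob]) shows [b] unchanged in both environments, so [b] cannot be basic with [p] derived in isolation.
The alternation reflects intervocalic voicing: voiceless stops become voiced between vowels. /p/ is underlying.

/vazuvop/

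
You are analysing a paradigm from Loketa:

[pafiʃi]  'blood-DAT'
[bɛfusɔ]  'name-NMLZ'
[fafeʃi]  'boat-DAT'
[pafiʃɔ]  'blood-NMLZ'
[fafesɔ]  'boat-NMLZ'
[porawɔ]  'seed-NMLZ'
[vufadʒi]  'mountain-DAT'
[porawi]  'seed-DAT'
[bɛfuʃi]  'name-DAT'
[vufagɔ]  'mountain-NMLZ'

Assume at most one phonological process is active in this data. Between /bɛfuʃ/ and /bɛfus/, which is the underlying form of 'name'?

The stem for 'name' ends in [s] in [bɛfusɔ] but [ʃ] in [bɛfuʃi].
The stem 'blood' ([pafiʃɔ], [pafiʃi]) shows [ʃ] unchanged in both environments, so [ʃ] cannot be basic with [s] derived before the NMLZ suffix.
The alternation reflects palatalization before a front vowel: /g/ and /s/ become palato-alveolar [dʒ] and [ʃ] before a front vowel. /s/ is underlying.

/bɛfus/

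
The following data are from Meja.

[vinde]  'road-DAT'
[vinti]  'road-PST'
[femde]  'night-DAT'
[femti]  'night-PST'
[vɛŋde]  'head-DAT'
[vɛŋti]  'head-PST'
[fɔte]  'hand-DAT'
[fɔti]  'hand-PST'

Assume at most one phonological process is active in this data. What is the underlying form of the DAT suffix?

/-de/

The DAT morpheme has two allomorphs, [-de] and [-te].
By contrast the PST suffix keeps its initial [t] throughout — that segment must be underlying.
The DAT suffix is therefore /-de/ underlyingly, with post-vocalic devoicing: voiced stops become voiceless after a vowel.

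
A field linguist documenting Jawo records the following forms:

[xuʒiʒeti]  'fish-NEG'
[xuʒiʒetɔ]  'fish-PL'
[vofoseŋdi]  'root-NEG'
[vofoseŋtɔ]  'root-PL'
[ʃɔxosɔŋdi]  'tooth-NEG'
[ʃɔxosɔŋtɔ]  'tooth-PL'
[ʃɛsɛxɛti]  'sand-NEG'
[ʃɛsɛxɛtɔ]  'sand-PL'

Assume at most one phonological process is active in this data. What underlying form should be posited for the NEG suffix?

The NEG suffix surfaces as [-di] and [-ti], depending on the final segment of the stem.
By contrast the PL suffix keeps its initial [t] throughout — that segment must be underlying.
So the underlying form is /-di/, and voiced stops become voiceless after a vowel.

/-di/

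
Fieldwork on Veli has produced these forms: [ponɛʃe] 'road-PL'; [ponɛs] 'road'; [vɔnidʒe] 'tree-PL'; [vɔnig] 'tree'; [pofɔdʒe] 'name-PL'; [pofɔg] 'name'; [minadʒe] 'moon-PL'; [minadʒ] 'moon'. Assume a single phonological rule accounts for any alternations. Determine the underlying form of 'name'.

The stem for 'name' ends in [dʒ] in [pofɔdʒe] but [g] in [pofɔg].
The stem 'moon' ([minadʒe], [minadʒ]) shows [dʒ] unchanged in both environments, so [dʒ] cannot be basic with [g] derived in isolation.
Therefore /g/ is basic and [dʒ] is derived by palatalization before a front vowel (/g/ and /s/ become palato-alveolar [dʒ] and [ʃ] before a front vowel).

/pofɔg/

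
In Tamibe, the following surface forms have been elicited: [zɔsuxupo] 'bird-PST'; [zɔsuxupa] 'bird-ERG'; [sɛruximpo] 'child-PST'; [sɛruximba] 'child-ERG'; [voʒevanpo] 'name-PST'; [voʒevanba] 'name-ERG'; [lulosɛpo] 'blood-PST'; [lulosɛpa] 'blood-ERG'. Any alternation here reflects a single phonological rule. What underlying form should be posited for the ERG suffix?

/-ba/

The ERG suffix surfaces as [-ba] and [-pa], depending on the final segment of the stem.
The PST suffix, which begins with [p], is invariant after every stem; so [p] is not altered by any rule here.
So the underlying form is /-ba/, and voiced stops become voiceless after a vowel.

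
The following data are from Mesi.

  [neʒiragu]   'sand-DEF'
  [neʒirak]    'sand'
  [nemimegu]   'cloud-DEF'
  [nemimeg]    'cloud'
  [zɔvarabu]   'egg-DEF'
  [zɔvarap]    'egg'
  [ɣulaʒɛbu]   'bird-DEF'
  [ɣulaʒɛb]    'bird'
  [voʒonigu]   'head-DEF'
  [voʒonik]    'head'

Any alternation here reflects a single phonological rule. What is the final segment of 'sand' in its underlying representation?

/k/

The stem for 'sand' ends in [g] in [neʒiragu] but [k] in [neʒirak].
But 'cloud' keeps [g] in both environments ([nemimegu], [nemimeg]), so there is no rule changing /g/ to [k] in isolation.
The underlying segment must be /k/; voiceless stops become voiced between vowels, yielding [g] there.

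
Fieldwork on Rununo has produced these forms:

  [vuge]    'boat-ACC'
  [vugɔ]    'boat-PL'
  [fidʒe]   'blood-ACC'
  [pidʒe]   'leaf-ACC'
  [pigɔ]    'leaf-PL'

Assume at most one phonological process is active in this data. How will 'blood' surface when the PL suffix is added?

[figɔ]

'leaf' shows [g] ~ [dʒ] at the end of the stem ([pigɔ] vs [pidʒe]).
But 'boat' keeps [g] in both environments ([vugɔ], [vuge]), so there is no rule changing /g/ to [dʒ] before the ACC suffix.
Therefore /dʒ/ is basic and [g] is derived by depalatalization (palato-alveolar /dʒ/ becomes [g] when no front vowel follows).
The one attested form of 'blood', [fidʒe], shows underlying /fidʒ/. Applying the same rule when no front vowel follows gives [figɔ].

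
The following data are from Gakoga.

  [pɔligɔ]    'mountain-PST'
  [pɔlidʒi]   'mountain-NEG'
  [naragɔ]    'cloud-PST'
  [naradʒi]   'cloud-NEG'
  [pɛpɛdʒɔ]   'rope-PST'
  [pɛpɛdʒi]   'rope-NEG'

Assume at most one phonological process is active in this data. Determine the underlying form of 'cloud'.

/narag/

The stem for 'cloud' ends in [g] in [naragɔ] but [dʒ] in [naradʒi].
But 'rope' keeps [dʒ] in both environments ([pɛpɛdʒɔ], [pɛpɛdʒi]), so there is no rule changing /dʒ/ to [g] before the PST suffix.
So /g/ is underlying, and a rule of palatalization before a front vowel — /g/ becomes palato-alveolar [dʒ] before a front vowel — gives [dʒ].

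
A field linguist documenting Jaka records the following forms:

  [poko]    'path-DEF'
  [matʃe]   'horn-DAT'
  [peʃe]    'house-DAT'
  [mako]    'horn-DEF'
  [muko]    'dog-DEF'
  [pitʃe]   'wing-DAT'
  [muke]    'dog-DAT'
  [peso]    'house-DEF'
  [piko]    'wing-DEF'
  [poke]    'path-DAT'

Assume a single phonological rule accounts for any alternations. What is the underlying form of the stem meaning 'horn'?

/matʃ/

The stem for 'horn' ends in [k] in [mako] but [tʃ] in [matʃe].
If /k/ were underlying and a rule turned it into [tʃ] before the DAT suffix, 'path' would also alternate; but it has [k] in both [poko] and [poke].
The alternation reflects depalatalization: palato-alveolar /tʃ/ and /ʃ/ become [k] and [s] when no front vowel follows. /tʃ/ is underlying.
The underlying form of 'horn' is therefore /matʃ/.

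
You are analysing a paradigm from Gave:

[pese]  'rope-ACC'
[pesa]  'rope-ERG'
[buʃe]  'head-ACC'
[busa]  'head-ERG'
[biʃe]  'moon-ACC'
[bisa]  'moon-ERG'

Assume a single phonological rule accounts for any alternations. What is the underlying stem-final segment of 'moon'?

In [biʃe] and [bisa] the final segment of 'moon' alternates: [ʃ] ~ [s].
Compare 'rope', with invariant [s] in [pese] and [pesa]: an analysis with underlying /s/ and a rule producing [ʃ] before the ACC suffix would wrongly predict alternation here too.
The underlying segment must be /ʃ/; palato-alveolar /ʃ/ becomes [s] when no front vowel follows, yielding [s] there.

/ʃ/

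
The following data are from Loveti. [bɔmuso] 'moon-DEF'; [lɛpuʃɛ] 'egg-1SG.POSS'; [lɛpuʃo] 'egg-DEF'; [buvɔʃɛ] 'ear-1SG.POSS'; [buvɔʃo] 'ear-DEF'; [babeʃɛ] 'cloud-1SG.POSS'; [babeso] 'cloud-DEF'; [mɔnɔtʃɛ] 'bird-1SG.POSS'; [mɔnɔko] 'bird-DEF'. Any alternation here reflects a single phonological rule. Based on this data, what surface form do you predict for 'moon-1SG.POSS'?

In [babeʃɛ] and [babeso] the final segment of 'cloud' alternates: [ʃ] ~ [s].
The stem 'egg' ([lɛpuʃɛ], [lɛpuʃo]) shows [ʃ] unchanged in both environments, so [ʃ] cannot be basic with [s] derived before the DEF suffix.
Therefore /s/ is basic and [ʃ] is derived by palatalization before a front vowel (/k/ and /s/ become palato-alveolar [tʃ] and [ʃ] before a front vowel).
The one attested form of 'moon', [bɔmuso], shows underlying /bɔmus/. Applying the same rule before a front vowel gives [bɔmuʃɛ].

[bɔmuʃɛ]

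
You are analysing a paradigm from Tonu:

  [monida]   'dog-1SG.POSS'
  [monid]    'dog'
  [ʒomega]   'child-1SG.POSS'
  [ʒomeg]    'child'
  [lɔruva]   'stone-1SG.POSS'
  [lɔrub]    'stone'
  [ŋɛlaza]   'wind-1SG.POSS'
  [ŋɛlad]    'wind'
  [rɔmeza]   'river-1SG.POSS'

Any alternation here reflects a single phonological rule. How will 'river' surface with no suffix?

[rɔmed]

In [ŋɛlaza] and [ŋɛlad] the final segment of 'wind' alternates: [z] ~ [d].
But 'dog' keeps [d] in both environments ([monida], [monid]), so there is no rule changing /d/ to [z] before the 1SG.POSS suffix.
The underlying segment must be /z/; voiced fricatives become stops word-finally, yielding [d] there.
From [rɔmeza] the stem 'river' is /rɔmez/; word-finally this yields [rɔmed].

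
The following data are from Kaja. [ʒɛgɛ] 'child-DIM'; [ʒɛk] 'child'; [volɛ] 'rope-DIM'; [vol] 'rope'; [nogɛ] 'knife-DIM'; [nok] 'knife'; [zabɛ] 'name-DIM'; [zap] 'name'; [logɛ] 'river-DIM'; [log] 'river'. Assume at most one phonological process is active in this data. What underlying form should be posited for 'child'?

The root 'child' surfaces as [ʒɛgɛ] and [ʒɛk], with a stem-final [g] ~ [k] alternation.
But 'river' keeps [g] in both environments ([logɛ], [log]), so there is no rule changing /g/ to [k] in isolation.
The underlying segment must be /k/; voiceless stops become voiced between vowels, yielding [g] there.

/ʒɛk/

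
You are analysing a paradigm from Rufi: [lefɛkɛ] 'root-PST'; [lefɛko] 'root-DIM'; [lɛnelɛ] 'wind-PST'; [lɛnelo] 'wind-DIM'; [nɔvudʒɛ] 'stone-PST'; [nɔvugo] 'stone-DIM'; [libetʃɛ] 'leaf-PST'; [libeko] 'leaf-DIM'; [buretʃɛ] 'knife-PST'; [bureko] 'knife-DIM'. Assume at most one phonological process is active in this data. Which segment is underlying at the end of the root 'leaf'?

The stem for 'leaf' ends in [tʃ] in [libetʃɛ] but [k] in [libeko].
But 'root' keeps [k] in both environments ([lefɛkɛ], [lefɛko]), so there is no rule changing /k/ to [tʃ] before the PST suffix.
The underlying segment must be /tʃ/; palato-alveolar /tʃ/ and /dʒ/ become [k] and [g] when no front vowel follows, yielding [k] there.

/tʃ/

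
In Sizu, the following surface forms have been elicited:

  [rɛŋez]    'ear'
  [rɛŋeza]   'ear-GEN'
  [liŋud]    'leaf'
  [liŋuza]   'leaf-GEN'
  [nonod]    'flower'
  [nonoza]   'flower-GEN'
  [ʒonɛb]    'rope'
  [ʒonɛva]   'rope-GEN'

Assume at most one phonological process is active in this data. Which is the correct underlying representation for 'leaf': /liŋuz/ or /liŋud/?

The root 'leaf' surfaces as [liŋud] and [liŋuza], with a stem-final [d] ~ [z] alternation.
The stem 'ear' ([rɛŋez], [rɛŋeza]) shows [z] unchanged in both environments, so [z] cannot be basic with [d] derived in isolation.
The alternation reflects intervocalic spirantization: voiced stops become fricatives between vowels. /d/ is underlying.

/liŋud/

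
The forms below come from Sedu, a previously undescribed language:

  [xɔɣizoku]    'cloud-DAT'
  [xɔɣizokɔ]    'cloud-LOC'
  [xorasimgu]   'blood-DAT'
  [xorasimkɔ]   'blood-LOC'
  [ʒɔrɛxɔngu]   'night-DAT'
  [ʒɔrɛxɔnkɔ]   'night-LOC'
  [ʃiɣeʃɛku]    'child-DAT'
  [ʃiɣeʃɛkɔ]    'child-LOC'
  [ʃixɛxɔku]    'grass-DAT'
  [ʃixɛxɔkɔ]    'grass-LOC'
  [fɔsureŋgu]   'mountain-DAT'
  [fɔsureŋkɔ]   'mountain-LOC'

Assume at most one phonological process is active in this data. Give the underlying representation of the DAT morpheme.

The DAT suffix surfaces as [-gu] and [-ku], depending on the final segment of the stem.
By contrast the LOC suffix keeps its initial [k] throughout — that segment must be underlying.
So the underlying form is /-gu/, and voiced stops become voiceless after a vowel.

/-gu/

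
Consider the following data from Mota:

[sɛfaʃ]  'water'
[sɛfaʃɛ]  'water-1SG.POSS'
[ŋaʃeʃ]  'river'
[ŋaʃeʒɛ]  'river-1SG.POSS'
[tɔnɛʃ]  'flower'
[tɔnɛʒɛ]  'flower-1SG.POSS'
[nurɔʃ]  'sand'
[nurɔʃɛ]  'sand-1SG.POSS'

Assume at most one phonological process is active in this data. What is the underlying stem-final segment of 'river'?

/ʒ/

'river' shows [ʃ] ~ [ʒ] at the end of the stem ([ŋaʃeʃ] vs [ŋaʃeʒɛ]).
The stem 'sand' ([nurɔʃ], [nurɔʃɛ]) shows [ʃ] unchanged in both environments, so [ʃ] cannot be basic with [ʒ] derived before the 1SG.POSS suffix.
The alternation reflects word-final obstruent devoicing: voiced obstruents become voiceless word-finally. /ʒ/ is underlying.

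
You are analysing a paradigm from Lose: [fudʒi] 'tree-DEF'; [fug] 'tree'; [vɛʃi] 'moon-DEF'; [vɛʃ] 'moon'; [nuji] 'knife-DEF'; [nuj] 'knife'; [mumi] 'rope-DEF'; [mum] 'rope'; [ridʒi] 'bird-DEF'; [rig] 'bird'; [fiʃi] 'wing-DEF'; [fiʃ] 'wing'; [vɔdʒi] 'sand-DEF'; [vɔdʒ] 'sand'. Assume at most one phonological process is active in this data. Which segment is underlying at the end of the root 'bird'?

/g/

'bird' shows [dʒ] ~ [g] at the end of the stem ([ridʒi] vs [rig]).
If /dʒ/ were underlying and a rule turned it into [g] in isolation, 'sand' would also alternate; but it has [dʒ] in both [vɔdʒi] and [vɔdʒ].
The underlying segment must be /g/; /g/ becomes palato-alveolar [dʒ] before a front vowel, yielding [dʒ] there.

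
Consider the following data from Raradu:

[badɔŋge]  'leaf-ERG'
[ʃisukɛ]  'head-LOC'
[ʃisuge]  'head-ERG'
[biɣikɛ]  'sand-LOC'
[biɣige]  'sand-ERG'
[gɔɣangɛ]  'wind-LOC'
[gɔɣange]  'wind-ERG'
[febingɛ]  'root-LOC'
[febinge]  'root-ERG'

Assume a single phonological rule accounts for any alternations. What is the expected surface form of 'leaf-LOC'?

[badɔŋgɛ]

The LOC suffix surfaces as [-gɛ] and [-kɛ], depending on the final segment of the stem.
By contrast the ERG suffix keeps its initial [g] throughout — that segment must be underlying.
The LOC suffix is therefore /-kɛ/ underlyingly, with post-nasal voicing: voiceless stops become voiced after a nasal.
After 'leaf', which ends in a nasal, the suffix surfaces as [-gɛ], giving [badɔŋgɛ].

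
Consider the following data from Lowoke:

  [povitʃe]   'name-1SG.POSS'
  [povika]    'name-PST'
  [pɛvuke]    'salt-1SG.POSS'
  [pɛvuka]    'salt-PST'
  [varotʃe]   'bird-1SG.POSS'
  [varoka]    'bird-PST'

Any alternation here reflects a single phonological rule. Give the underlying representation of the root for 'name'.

/povitʃ/

The root 'name' surfaces as [povitʃe] and [povika], with a stem-final [tʃ] ~ [k] alternation.
But 'salt' keeps [k] in both environments ([pɛvuke], [pɛvuka]), so there is no rule changing /k/ to [tʃ] before the 1SG.POSS suffix.
Therefore /tʃ/ is basic and [k] is derived by depalatalization (palato-alveolar /tʃ/ becomes [k] when no front vowel follows).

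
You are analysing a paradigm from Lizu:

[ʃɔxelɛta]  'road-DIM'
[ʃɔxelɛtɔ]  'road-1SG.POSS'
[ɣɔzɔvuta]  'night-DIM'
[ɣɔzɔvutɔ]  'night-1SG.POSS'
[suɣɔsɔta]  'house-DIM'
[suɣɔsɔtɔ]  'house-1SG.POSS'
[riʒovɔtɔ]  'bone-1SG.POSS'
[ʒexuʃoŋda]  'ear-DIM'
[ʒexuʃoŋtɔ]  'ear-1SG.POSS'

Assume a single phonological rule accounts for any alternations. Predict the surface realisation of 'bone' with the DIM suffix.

[riʒovɔta]

The DIM morpheme has two allomorphs, [-da] and [-ta].
The 1SG.POSS suffix, which begins with [t], is invariant after every stem; so [t] is not altered by any rule here.
The DIM suffix is therefore /-da/ underlyingly, with post-vocalic devoicing: voiced stops become voiceless after a vowel.
After 'bone', which ends in a vowel, the suffix surfaces as [-ta], giving [riʒovɔta].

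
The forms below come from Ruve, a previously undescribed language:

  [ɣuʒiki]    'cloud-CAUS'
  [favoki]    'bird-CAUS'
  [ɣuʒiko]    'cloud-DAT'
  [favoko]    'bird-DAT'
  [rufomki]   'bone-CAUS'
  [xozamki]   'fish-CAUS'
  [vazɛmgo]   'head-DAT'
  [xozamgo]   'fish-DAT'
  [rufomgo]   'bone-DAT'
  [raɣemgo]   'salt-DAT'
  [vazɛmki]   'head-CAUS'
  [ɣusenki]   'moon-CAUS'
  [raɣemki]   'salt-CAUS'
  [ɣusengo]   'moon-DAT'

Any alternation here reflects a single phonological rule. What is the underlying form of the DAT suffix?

/-go/

The DAT morpheme has two allomorphs, [-go] and [-ko].
The CAUS suffix, which begins with [k], is invariant after every stem; so [k] is not altered by any rule here.
So the underlying form is /-go/, and voiced stops become voiceless after a vowel.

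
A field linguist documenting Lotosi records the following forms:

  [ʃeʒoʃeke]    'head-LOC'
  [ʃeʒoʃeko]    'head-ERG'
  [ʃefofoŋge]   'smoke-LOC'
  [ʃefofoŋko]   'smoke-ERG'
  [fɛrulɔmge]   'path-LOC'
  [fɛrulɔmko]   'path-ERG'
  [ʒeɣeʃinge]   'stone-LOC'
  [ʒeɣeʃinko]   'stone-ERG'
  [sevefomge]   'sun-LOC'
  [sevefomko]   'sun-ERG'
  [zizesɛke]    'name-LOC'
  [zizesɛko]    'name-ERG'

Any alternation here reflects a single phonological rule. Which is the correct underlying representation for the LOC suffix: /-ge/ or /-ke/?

The LOC morpheme has two allomorphs, [-ge] and [-ke].
The ERG suffix, which begins with [k], is invariant after every stem; so [k] is not altered by any rule here.
So the underlying form is /-ge/, and voiced stops become voiceless after a vowel.

/-ge/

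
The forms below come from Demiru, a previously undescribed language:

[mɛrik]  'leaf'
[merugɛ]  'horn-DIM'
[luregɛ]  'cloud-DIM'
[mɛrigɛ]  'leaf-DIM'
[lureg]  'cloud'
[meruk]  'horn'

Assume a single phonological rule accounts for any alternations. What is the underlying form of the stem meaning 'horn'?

/meruk/

In [merugɛ] and [meruk] the final segment of 'horn' alternates: [g] ~ [k].
If /g/ were underlying and a rule turned it into [k] in isolation, 'cloud' would also alternate; but it has [g] in both [luregɛ] and [lureg].
The alternation reflects intervocalic voicing: voiceless stops become voiced between vowels. /k/ is underlying.
The underlying form of 'horn' is therefore /meruk/.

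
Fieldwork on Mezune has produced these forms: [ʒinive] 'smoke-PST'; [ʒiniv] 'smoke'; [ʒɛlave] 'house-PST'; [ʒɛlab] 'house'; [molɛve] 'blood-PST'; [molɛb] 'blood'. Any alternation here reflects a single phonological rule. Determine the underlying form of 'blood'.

/molɛb/

'blood' shows [v] ~ [b] at the end of the stem ([molɛve] vs [molɛb]).
But 'smoke' keeps [v] in both environments ([ʒinive], [ʒiniv]), so there is no rule changing /v/ to [b] in isolation.
Therefore /b/ is basic and [v] is derived by intervocalic spirantization (voiced stops become fricatives between vowels).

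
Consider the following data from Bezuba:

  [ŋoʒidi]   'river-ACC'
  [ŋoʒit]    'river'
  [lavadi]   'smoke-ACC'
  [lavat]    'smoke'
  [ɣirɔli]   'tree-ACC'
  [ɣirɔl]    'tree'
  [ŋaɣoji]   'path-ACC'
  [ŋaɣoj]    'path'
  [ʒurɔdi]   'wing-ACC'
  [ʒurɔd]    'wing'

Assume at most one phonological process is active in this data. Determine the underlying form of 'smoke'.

'smoke' shows [d] ~ [t] at the end of the stem ([lavadi] vs [lavat]).
But 'wing' keeps [d] in both environments ([ʒurɔdi], [ʒurɔd]), so there is no rule changing /d/ to [t] in isolation.
The alternation reflects intervocalic voicing: voiceless stops become voiced between vowels. /t/ is underlying.

/lavat/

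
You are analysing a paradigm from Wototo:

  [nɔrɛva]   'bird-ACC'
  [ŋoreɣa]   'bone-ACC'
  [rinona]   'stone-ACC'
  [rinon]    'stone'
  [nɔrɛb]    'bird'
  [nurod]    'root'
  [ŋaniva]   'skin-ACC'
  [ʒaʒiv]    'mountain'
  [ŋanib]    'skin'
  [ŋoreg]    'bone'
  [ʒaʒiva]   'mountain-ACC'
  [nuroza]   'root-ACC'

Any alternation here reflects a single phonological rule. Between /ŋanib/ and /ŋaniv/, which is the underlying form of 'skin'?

'skin' shows [b] ~ [v] at the end of the stem ([ŋanib] vs [ŋaniva]).
Compare 'mountain', with invariant [v] in [ʒaʒiv] and [ʒaʒiva]: an analysis with underlying /v/ and a rule producing [b] in isolation would wrongly predict alternation here too.
Therefore /b/ is basic and [v] is derived by intervocalic spirantization (voiced stops become fricatives between vowels).

/ŋanib/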